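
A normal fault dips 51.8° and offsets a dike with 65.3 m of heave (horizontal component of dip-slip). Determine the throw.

83 m

throw = heave × tan(dip) = 65.3 × tan(51.8°) = 83 m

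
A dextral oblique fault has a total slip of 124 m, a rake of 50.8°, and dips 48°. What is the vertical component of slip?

dip-slip = net slip × sin(rake) = 124 m × sin(50.8°) = 96.09 m
throw = dip-slip × sin(dip) = 96.09 × sin(48°) = 71.4 m

71.4 m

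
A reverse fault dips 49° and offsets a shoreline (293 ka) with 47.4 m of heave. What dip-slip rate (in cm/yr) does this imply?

0.0247 cm/yr

dip-slip = heave / cos(dip) = 47.4 m / cos(49°) = 72.25 m
rate = 72.25 m / 293 ka = 0.000247 m/yr = 0.0247 cm/yr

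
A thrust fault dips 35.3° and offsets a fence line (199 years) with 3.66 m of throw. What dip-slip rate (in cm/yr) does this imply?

3.18 cm/yr

dip-slip = throw / sin(dip) = 3.66 m / sin(35.3°) = 6.334 m
rate = 6.334 m / 199 years = 0.0318 m/yr = 3.18 cm/yr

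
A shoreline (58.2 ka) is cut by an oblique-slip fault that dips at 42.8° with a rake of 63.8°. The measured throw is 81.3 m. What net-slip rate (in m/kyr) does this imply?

dip-slip = throw / sin(dip) = 81.3 / sin(42.8°) = 119.7 m
net slip = dip-slip / sin(rake) = 119.7 / sin(63.8°) = 133.4 m
rate = 133.4 m / 58.2 ka = 0.00229 m/yr = 2.29 m/kyr

2.29 m/kyr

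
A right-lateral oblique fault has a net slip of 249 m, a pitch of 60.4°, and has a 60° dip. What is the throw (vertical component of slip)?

187 m

dip-slip = net slip × sin(rake) = 249 m × sin(60.4°) = 216.5 m
throw = dip-slip × sin(dip) = 216.5 × sin(60°) = 187 m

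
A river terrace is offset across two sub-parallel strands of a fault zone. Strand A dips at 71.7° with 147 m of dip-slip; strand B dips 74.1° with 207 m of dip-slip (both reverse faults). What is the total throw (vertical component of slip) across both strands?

339 m

throw_A = 147 × sin(71.7°) = 139.6 m
throw_B = 207 × sin(74.1°) = 199.1 m
total = 139.6 + 199.1 = 339 m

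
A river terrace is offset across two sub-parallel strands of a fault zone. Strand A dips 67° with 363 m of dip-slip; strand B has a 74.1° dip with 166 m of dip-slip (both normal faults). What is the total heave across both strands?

heave_A = 363 × cos(67°) = 141.8 m
heave_B = 166 × cos(74.1°) = 45.48 m
total = 141.8 + 45.48 = 187 m

187 m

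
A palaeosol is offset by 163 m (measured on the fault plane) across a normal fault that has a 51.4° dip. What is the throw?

127 m

throw = dip-slip × sin(dip) = 163 m × sin(51.4°) = 127 m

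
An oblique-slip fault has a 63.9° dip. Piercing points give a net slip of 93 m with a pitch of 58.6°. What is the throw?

dip-slip = net slip × sin(rake) = 93 m × sin(58.6°) = 79.38 m
throw = dip-slip × sin(dip) = 79.38 × sin(63.9°) = 71.3 m

71.3 m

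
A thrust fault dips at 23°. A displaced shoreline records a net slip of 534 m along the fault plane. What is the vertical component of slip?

throw = dip-slip × sin(dip) = 534 m × sin(23°) = 209 m

209 m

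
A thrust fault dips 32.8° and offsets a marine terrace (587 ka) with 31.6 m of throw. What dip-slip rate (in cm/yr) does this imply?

0.00994 cm/yr

dip-slip = throw / sin(dip) = 31.6 m / sin(32.8°) = 58.33 m
rate = 58.33 m / 587 ka = 0.0000994 m/yr = 0.00994 cm/yr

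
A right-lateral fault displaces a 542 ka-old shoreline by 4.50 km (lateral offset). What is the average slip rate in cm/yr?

rate = 4.50 km / 542 ka = 0.00830 m/yr = 0.830 cm/yr

0.830 cm/yr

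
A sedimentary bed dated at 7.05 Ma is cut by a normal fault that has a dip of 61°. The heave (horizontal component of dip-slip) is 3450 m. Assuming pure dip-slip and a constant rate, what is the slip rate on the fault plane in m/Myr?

1010 m/Myr

dip-slip = heave / cos(dip) = 3450 m / cos(61°) = 7116 m
rate = 7116 m / 7.05 Ma = 0.00101 m/yr = 1010 m/Myr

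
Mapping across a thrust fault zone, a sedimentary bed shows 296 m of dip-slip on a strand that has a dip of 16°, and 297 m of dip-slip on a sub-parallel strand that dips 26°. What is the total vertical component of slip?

throw_A = 296 × sin(16°) = 81.59 m
throw_B = 297 × sin(26°) = 130.2 m
total = 81.59 + 130.2 = 212 m

212 m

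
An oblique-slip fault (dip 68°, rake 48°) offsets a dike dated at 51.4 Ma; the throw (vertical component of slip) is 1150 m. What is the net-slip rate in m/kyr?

0.0325 m/kyr

dip-slip = throw / sin(dip) = 1150 / sin(68°) = 1240 m
net slip = dip-slip / sin(rake) = 1240 / sin(48°) = 1669 m
rate = 1669 m / 51.4 Ma = 0.0000325 m/yr = 0.0325 m/kyr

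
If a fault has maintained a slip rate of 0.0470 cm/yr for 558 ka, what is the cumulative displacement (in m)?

slip = rate × time = 0.0470 cm/yr × 558 ka = 262 m

262 m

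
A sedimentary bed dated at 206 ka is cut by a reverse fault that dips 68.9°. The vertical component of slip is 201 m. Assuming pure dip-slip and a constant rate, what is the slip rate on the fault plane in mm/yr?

1.05 mm/yr

dip-slip = throw / sin(dip) = 201 m / sin(68.9°) = 215.4 m
rate = 215.4 m / 206 ka = 0.00105 m/yr = 1.05 mm/yr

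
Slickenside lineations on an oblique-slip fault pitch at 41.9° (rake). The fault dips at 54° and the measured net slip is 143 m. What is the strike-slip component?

strike-slip = net slip × cos(rake) = 143 m × cos(41.9°) = 106 m

106 m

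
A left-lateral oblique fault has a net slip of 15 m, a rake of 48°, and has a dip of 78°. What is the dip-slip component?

dip-slip = net slip × sin(rake) = 15 m × sin(48°) = 11.1 m

11.1 m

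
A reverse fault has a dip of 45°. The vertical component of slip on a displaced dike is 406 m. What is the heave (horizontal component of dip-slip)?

heave = throw / tan(dip) = 406 / tan(45°) = 406 m

406 m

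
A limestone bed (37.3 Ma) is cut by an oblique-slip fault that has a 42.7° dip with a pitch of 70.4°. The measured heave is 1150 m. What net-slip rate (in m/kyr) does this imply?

0.0445 m/kyr

dip-slip = heave / cos(dip) = 1150 / cos(42.7°) = 1565 m
net slip = dip-slip / sin(rake) = 1565 / sin(70.4°) = 1661 m
rate = 1661 m / 37.3 Ma = 0.0000445 m/yr = 0.0445 m/kyr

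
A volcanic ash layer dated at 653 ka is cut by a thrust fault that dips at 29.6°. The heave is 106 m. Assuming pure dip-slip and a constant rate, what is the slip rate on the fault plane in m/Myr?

187 m/Myr

dip-slip = heave / cos(dip) = 106 m / cos(29.6°) = 121.9 m
rate = 121.9 m / 653 ka = 0.000187 m/yr = 187 m/Myr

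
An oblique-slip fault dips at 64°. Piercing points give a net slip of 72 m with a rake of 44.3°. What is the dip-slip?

50.3 m

dip-slip = net slip × sin(rake) = 72 m × sin(44.3°) = 50.3 m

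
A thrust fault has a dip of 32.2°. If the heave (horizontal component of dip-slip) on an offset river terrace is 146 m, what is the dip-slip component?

dip-slip = heave / cos(dip) = 146 / cos(32.2°) = 173 m

173 m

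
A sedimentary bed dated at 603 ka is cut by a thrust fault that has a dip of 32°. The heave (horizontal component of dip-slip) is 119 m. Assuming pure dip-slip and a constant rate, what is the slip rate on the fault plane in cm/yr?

0.0233 cm/yr

dip-slip = heave / cos(dip) = 119 m / cos(32°) = 140.3 m
rate = 140.3 m / 603 ka = 0.000233 m/yr = 0.0233 cm/yr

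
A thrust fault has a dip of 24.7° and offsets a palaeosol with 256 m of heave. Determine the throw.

throw = heave × tan(dip) = 256 × tan(24.7°) = 118 m

118 m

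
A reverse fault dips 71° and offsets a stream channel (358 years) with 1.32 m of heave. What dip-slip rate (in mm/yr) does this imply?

11.3 mm/yr

dip-slip = heave / cos(dip) = 1.32 m / cos(71°) = 4.054 m
rate = 4.054 m / 358 years = 0.0113 m/yr = 11.3 mm/yr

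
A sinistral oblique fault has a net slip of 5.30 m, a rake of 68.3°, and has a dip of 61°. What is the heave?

2.39 m

dip-slip = net slip × sin(rake) = 5.30 m × sin(68.3°) = 4.924 m
heave = dip-slip × cos(dip) = 4.924 × cos(61°) = 2.39 m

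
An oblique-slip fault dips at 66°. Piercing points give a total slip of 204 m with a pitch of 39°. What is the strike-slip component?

159 m

strike-slip = net slip × cos(rake) = 204 m × cos(39°) = 159 m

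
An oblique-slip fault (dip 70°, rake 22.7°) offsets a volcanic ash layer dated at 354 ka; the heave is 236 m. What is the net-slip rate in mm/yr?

5.05 mm/yr

dip-slip = heave / cos(dip) = 236 / cos(70°) = 690 m
net slip = dip-slip / sin(rake) = 690 / sin(22.7°) = 1788 m
rate = 1788 m / 354 ka = 0.00505 m/yr = 5.05 mm/yr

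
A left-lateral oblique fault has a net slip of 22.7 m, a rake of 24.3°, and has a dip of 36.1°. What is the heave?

7.55 m

dip-slip = net slip × sin(rake) = 22.7 m × sin(24.3°) = 9.341 m
heave = dip-slip × cos(dip) = 9.341 × cos(36.1°) = 7.55 m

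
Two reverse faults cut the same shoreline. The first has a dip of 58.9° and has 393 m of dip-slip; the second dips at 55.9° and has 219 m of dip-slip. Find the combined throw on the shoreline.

throw_A = 393 × sin(58.9°) = 336.5 m
throw_B = 219 × sin(55.9°) = 181.3 m
total = 336.5 + 181.3 = 518 m

518 m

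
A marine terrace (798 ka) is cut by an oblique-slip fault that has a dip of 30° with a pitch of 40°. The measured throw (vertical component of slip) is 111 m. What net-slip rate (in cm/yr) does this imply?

dip-slip = throw / sin(dip) = 111 / sin(30°) = 222 m
net slip = dip-slip / sin(rake) = 222 / sin(40°) = 345.4 m
rate = 345.4 m / 798 ka = 0.000433 m/yr = 0.0433 cm/yr

0.0433 cm/yr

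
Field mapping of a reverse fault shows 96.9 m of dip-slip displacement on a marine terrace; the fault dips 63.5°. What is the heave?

heave = dip-slip × cos(dip) = 96.9 m × cos(63.5°) = 43.2 m

43.2 m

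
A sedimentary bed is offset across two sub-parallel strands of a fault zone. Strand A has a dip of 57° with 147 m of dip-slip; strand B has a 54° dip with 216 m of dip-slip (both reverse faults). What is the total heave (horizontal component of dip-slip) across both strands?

heave_A = 147 × cos(57°) = 80.06 m
heave_B = 216 × cos(54°) = 127 m
total = 80.06 + 127 = 207 m

207 m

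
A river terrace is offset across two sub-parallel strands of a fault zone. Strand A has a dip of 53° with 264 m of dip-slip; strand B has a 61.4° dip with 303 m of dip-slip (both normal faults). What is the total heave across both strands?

heave_A = 264 × cos(53°) = 158.9 m
heave_B = 303 × cos(61.4°) = 145 m
total = 158.9 + 145 = 304 m

304 m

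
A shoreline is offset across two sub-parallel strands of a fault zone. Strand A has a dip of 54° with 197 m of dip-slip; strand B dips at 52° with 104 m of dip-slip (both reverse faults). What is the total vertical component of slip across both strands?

241 m

throw_A = 197 × sin(54°) = 159.4 m
throw_B = 104 × sin(52°) = 81.95 m
total = 159.4 + 81.95 = 241 m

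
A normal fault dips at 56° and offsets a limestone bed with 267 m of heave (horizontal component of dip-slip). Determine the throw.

throw = heave × tan(dip) = 267 × tan(56°) = 396 m

396 m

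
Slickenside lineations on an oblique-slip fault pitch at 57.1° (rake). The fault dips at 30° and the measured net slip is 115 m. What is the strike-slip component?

strike-slip = net slip × cos(rake) = 115 m × cos(57.1°) = 62.5 m

62.5 m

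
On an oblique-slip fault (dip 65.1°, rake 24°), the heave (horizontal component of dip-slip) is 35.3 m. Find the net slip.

dip-slip = heave / cos(dip) = 35.3 / cos(65.1°) = 83.84 m
net slip = dip-slip / sin(rake) = 83.84 / sin(24°) = 206 m

206 m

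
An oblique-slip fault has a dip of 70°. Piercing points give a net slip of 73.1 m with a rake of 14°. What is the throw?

dip-slip = net slip × sin(rake) = 73.1 m × sin(14°) = 17.68 m
throw = dip-slip × sin(dip) = 17.68 × sin(70°) = 16.6 m

16.6 m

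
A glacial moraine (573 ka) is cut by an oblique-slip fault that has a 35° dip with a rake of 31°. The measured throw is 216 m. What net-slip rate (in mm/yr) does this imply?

dip-slip = throw / sin(dip) = 216 / sin(35°) = 376.6 m
net slip = dip-slip / sin(rake) = 376.6 / sin(31°) = 731.2 m
rate = 731.2 m / 573 ka = 0.00128 m/yr = 1.28 mm/yr

1.28 mm/yr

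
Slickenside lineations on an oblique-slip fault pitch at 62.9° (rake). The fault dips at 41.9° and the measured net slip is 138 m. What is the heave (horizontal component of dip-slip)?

dip-slip = net slip × sin(rake) = 138 m × sin(62.9°) = 122.8 m
heave = dip-slip × cos(dip) = 122.8 × cos(41.9°) = 91.4 m

91.4 m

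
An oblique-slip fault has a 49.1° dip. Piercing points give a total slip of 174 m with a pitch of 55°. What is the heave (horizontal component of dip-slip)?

93.3 m

dip-slip = net slip × sin(rake) = 174 m × sin(55°) = 142.5 m
heave = dip-slip × cos(dip) = 142.5 × cos(49.1°) = 93.3 m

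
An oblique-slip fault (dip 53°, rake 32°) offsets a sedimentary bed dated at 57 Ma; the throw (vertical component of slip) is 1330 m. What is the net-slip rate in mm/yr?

0.0551 mm/yr

dip-slip = throw / sin(dip) = 1330 / sin(53°) = 1665 m
net slip = dip-slip / sin(rake) = 1665 / sin(32°) = 3143 m
rate = 3143 m / 57 Ma = 0.0000551 m/yr = 0.0551 mm/yr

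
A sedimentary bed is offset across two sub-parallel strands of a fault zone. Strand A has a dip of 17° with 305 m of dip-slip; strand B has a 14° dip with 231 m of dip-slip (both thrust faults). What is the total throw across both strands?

throw_A = 305 × sin(17°) = 89.17 m
throw_B = 231 × sin(14°) = 55.88 m
total = 89.17 + 55.88 = 145 m

145 m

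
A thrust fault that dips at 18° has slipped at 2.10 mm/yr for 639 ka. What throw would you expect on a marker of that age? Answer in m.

415 m

dip-slip = rate × time = 2.10 mm/yr × 639 ka = 1342 m
throw = dip-slip × sin(dip) = 1342 × sin(18°) = 415 m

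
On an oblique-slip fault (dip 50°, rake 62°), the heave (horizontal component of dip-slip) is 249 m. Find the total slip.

439 m

dip-slip = heave / cos(dip) = 249 / cos(50°) = 387.4 m
net slip = dip-slip / sin(rake) = 387.4 / sin(62°) = 439 m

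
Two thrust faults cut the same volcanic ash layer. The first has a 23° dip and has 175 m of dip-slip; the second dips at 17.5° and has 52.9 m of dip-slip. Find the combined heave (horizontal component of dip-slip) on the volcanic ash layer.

212 m

heave_A = 175 × cos(23°) = 161.1 m
heave_B = 52.9 × cos(17.5°) = 50.45 m
total = 161.1 + 50.45 = 212 m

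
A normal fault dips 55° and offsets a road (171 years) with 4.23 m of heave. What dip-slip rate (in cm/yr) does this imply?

dip-slip = heave / cos(dip) = 4.23 m / cos(55°) = 7.375 m
rate = 7.375 m / 171 years = 0.0431 m/yr = 4.31 cm/yr

4.31 cm/yr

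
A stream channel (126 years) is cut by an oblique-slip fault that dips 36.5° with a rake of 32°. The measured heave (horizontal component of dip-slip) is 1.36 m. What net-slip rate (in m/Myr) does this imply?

dip-slip = heave / cos(dip) = 1.36 / cos(36.5°) = 1.692 m
net slip = dip-slip / sin(rake) = 1.692 / sin(32°) = 3.193 m
rate = 3.193 m / 126 years = 0.0253 m/yr = 25300 m/Myr

25300 m/Myr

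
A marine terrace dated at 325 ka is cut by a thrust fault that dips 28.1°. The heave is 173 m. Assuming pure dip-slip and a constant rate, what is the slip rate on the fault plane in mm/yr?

0.603 mm/yr

dip-slip = heave / cos(dip) = 173 m / cos(28.1°) = 196.1 m
rate = 196.1 m / 325 ka = 0.000603 m/yr = 0.603 mm/yr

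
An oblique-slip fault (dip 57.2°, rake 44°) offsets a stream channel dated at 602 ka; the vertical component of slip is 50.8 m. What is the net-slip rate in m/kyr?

0.145 m/kyr

dip-slip = throw / sin(dip) = 50.8 / sin(57.2°) = 60.44 m
net slip = dip-slip / sin(rake) = 60.44 / sin(44°) = 87 m
rate = 87 m / 602 ka = 0.000145 m/yr = 0.145 m/kyr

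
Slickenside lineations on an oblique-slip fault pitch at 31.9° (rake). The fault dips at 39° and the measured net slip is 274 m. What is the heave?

dip-slip = net slip × sin(rake) = 274 m × sin(31.9°) = 144.8 m
heave = dip-slip × cos(dip) = 144.8 × cos(39°) = 113 m

113 m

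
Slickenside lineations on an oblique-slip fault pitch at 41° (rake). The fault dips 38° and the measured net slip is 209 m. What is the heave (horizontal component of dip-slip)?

dip-slip = net slip × sin(rake) = 209 m × sin(41°) = 137.1 m
heave = dip-slip × cos(dip) = 137.1 × cos(38°) = 108 m

108 m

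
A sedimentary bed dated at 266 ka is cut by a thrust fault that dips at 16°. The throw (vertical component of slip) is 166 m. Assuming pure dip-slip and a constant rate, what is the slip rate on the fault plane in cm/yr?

0.226 cm/yr

dip-slip = throw / sin(dip) = 166 m / sin(16°) = 602.2 m
rate = 602.2 m / 266 ka = 0.00226 m/yr = 0.226 cm/yr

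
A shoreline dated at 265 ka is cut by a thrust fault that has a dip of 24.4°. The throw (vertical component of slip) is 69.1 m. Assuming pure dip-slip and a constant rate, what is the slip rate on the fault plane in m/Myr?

dip-slip = throw / sin(dip) = 69.1 m / sin(24.4°) = 167.3 m
rate = 167.3 m / 265 ka = 0.000631 m/yr = 631 m/Myr

631 m/Myr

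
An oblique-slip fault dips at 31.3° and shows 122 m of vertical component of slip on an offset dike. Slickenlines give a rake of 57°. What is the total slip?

280 m

dip-slip = throw / sin(dip) = 122 / sin(31.3°) = 234.8 m
net slip = dip-slip / sin(rake) = 234.8 / sin(57°) = 280 m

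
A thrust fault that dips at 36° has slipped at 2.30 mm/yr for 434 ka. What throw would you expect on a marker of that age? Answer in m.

587 m

dip-slip = rate × time = 2.30 mm/yr × 434 ka = 998.2 m
throw = dip-slip × sin(dip) = 998.2 × sin(36°) = 587 m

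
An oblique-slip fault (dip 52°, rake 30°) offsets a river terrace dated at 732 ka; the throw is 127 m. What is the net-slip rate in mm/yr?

0.440 mm/yr

dip-slip = throw / sin(dip) = 127 / sin(52°) = 161.2 m
net slip = dip-slip / sin(rake) = 161.2 / sin(30°) = 322.3 m
rate = 322.3 m / 732 ka = 0.000440 m/yr = 0.440 mm/yr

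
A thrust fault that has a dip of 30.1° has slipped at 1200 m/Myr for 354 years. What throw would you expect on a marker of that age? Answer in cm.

21.3 cm

dip-slip = rate × time = 1200 m/Myr × 354 years = 0.4248 m
throw = dip-slip × sin(dip) = 0.4248 × sin(30.1°) = 0.213 m = 21.3 cm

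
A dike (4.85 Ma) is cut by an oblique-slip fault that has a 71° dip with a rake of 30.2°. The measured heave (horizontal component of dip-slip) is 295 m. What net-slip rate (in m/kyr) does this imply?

dip-slip = heave / cos(dip) = 295 / cos(71°) = 906.1 m
net slip = dip-slip / sin(rake) = 906.1 / sin(30.2°) = 1801 m
rate = 1801 m / 4.85 Ma = 0.000371 m/yr = 0.371 m/kyr

0.371 m/kyr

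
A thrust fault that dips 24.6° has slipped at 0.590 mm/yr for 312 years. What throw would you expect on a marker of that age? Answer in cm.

7.66 cm

dip-slip = rate × time = 0.590 mm/yr × 312 years = 0.1841 m
throw = dip-slip × sin(dip) = 0.1841 × sin(24.6°) = 0.0766 m = 7.66 cm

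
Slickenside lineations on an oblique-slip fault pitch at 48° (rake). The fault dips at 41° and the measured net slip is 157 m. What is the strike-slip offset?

strike-slip = net slip × cos(rake) = 157 m × cos(48°) = 105 m

105 m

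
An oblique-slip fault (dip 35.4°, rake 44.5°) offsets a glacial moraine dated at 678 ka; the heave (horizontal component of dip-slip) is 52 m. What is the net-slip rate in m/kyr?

dip-slip = heave / cos(dip) = 52 / cos(35.4°) = 63.79 m
net slip = dip-slip / sin(rake) = 63.79 / sin(44.5°) = 91.02 m
rate = 91.02 m / 678 ka = 0.000134 m/yr = 0.134 m/kyr

0.134 m/kyr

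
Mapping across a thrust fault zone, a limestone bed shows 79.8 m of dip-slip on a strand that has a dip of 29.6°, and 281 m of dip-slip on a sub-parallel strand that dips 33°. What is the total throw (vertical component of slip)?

192 m

throw_A = 79.8 × sin(29.6°) = 39.42 m
throw_B = 281 × sin(33°) = 153 m
total = 39.42 + 153 = 192 m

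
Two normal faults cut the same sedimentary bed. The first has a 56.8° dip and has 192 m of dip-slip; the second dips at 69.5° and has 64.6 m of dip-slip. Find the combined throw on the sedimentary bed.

221 m

throw_A = 192 × sin(56.8°) = 160.7 m
throw_B = 64.6 × sin(69.5°) = 60.51 m
total = 160.7 + 60.51 = 221 m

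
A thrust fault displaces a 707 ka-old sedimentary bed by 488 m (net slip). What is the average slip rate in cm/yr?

0.0690 cm/yr

rate = 488 m / 707 ka = 0.000690 m/yr = 0.0690 cm/yr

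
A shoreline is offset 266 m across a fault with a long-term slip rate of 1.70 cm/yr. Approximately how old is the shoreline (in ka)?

15.6 ka

age = offset / rate = 266 m / (1.70 cm/yr) = 15600 yr = 15.6 ka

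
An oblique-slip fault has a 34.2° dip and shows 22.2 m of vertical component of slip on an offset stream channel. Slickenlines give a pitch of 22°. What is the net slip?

dip-slip = throw / sin(dip) = 22.2 / sin(34.2°) = 39.50 m
net slip = dip-slip / sin(rake) = 39.50 / sin(22°) = 105 m

105 m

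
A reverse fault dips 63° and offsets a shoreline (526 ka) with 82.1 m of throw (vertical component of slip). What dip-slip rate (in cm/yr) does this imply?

dip-slip = throw / sin(dip) = 82.1 m / sin(63°) = 92.14 m
rate = 92.14 m / 526 ka = 0.000175 m/yr = 0.0175 cm/yr

0.0175 cm/yr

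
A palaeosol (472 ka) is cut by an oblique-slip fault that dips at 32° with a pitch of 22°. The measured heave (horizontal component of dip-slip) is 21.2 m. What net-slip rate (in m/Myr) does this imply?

141 m/Myr

dip-slip = heave / cos(dip) = 21.2 / cos(32°) = 25 m
net slip = dip-slip / sin(rake) = 25 / sin(22°) = 66.73 m
rate = 66.73 m / 472 ka = 0.000141 m/yr = 141 m/Myr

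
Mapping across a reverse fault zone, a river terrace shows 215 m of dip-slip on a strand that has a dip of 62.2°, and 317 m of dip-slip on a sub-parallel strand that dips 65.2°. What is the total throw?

throw_A = 215 × sin(62.2°) = 190.2 m
throw_B = 317 × sin(65.2°) = 287.8 m
total = 190.2 + 287.8 = 478 m

478 m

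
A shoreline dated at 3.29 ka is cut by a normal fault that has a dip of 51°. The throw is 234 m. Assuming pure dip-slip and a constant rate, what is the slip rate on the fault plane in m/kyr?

dip-slip = throw / sin(dip) = 234 m / sin(51°) = 301.1 m
rate = 301.1 m / 3.29 ka = 0.0915 m/yr = 91.5 m/kyr

91.5 m/kyr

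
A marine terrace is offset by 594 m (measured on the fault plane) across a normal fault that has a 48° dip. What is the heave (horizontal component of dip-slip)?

heave = dip-slip × cos(dip) = 594 m × cos(48°) = 397 m

397 m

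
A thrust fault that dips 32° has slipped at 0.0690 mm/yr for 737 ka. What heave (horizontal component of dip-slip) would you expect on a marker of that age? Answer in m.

dip-slip = rate × time = 0.0690 mm/yr × 737 ka = 50.85 m
heave = dip-slip × cos(dip) = 50.85 × cos(32°) = 43.1 m

43.1 m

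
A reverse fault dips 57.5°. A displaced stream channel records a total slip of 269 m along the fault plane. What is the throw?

227 m

throw = dip-slip × sin(dip) = 269 m × sin(57.5°) = 227 m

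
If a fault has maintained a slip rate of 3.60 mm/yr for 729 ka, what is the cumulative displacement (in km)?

2.62 km

slip = rate × time = 3.60 mm/yr × 729 ka = 2620 m = 2.62 km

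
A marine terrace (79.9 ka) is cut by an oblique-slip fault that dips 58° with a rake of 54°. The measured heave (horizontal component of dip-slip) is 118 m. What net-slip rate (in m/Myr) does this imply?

dip-slip = heave / cos(dip) = 118 / cos(58°) = 222.7 m
net slip = dip-slip / sin(rake) = 222.7 / sin(54°) = 275.2 m
rate = 275.2 m / 79.9 ka = 0.00344 m/yr = 3440 m/Myr

3440 m/Myr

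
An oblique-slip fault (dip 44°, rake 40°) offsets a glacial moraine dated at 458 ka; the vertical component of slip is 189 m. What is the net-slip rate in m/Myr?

924 m/Myr

dip-slip = throw / sin(dip) = 189 / sin(44°) = 272.1 m
net slip = dip-slip / sin(rake) = 272.1 / sin(40°) = 423.3 m
rate = 423.3 m / 458 ka = 0.000924 m/yr = 924 m/Myr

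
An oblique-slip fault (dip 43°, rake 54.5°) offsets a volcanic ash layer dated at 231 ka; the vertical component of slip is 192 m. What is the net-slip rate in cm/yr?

0.150 cm/yr

dip-slip = throw / sin(dip) = 192 / sin(43°) = 281.5 m
net slip = dip-slip / sin(rake) = 281.5 / sin(54.5°) = 345.8 m
rate = 345.8 m / 231 ka = 0.00150 m/yr = 0.150 cm/yr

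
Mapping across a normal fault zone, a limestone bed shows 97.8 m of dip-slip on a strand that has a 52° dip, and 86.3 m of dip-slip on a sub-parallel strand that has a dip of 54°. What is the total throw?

147 m

throw_A = 97.8 × sin(52°) = 77.07 m
throw_B = 86.3 × sin(54°) = 69.82 m
total = 77.07 + 69.82 = 147 m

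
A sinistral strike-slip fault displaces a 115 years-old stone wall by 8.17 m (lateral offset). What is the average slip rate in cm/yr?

rate = 8.17 m / 115 years = 0.0710 m/yr = 7.10 cm/yr

7.10 cm/yr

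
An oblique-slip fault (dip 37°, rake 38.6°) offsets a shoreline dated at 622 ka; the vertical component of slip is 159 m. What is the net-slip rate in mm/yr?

0.681 mm/yr

dip-slip = throw / sin(dip) = 159 / sin(37°) = 264.2 m
net slip = dip-slip / sin(rake) = 264.2 / sin(38.6°) = 423.5 m
rate = 423.5 m / 622 ka = 0.000681 m/yr = 0.681 mm/yr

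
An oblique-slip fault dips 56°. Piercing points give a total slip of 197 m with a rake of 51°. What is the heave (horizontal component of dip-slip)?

dip-slip = net slip × sin(rake) = 197 m × sin(51°) = 153.1 m
heave = dip-slip × cos(dip) = 153.1 × cos(56°) = 85.6 m

85.6 m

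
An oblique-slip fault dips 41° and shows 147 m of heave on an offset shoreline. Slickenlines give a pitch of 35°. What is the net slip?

340 m

dip-slip = heave / cos(dip) = 147 / cos(41°) = 194.8 m
net slip = dip-slip / sin(rake) = 194.8 / sin(35°) = 340 m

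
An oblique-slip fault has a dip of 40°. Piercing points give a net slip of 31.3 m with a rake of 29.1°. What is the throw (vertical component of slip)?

9.78 m

dip-slip = net slip × sin(rake) = 31.3 m × sin(29.1°) = 15.22 m
throw = dip-slip × sin(dip) = 15.22 × sin(40°) = 9.78 m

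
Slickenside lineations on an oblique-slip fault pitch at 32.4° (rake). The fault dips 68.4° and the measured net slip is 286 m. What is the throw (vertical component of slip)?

dip-slip = net slip × sin(rake) = 286 m × sin(32.4°) = 153.2 m
throw = dip-slip × sin(dip) = 153.2 × sin(68.4°) = 142 m

142 m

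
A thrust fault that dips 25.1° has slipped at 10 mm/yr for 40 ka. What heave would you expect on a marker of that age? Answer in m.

362 m

dip-slip = rate × time = 10 mm/yr × 40 ka = 400 m
heave = dip-slip × cos(dip) = 400 × cos(25.1°) = 362 m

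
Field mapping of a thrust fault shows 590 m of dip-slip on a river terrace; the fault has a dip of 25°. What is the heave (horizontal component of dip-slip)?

535 m

heave = dip-slip × cos(dip) = 590 m × cos(25°) = 535 m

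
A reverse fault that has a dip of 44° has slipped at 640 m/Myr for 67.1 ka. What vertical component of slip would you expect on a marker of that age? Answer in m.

dip-slip = rate × time = 640 m/Myr × 67.1 ka = 42.94 m
throw = dip-slip × sin(dip) = 42.94 × sin(44°) = 29.8 m

29.8 m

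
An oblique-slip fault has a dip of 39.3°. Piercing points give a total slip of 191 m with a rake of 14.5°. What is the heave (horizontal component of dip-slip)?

dip-slip = net slip × sin(rake) = 191 m × sin(14.5°) = 47.82 m
heave = dip-slip × cos(dip) = 47.82 × cos(39.3°) = 37 m

37 m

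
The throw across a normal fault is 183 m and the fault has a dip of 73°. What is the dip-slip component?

dip-slip = throw / sin(dip) = 183 / sin(73°) = 191 m

191 m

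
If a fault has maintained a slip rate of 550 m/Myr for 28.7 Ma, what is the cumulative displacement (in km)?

15.8 km

slip = rate × time = 550 m/Myr × 28.7 Ma = 15800 m = 15.8 km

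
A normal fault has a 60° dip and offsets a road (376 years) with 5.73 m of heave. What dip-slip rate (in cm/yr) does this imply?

dip-slip = heave / cos(dip) = 5.73 m / cos(60°) = 11.46 m
rate = 11.46 m / 376 years = 0.0305 m/yr = 3.05 cm/yr

3.05 cm/yr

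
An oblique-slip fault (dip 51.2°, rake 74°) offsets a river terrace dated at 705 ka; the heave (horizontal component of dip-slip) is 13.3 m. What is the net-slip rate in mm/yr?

dip-slip = heave / cos(dip) = 13.3 / cos(51.2°) = 21.23 m
net slip = dip-slip / sin(rake) = 21.23 / sin(74°) = 22.08 m
rate = 22.08 m / 705 ka = 0.0000313 m/yr = 0.0313 mm/yr

0.0313 mm/yr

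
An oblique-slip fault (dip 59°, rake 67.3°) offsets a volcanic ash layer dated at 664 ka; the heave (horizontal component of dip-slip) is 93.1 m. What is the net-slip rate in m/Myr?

295 m/Myr

dip-slip = heave / cos(dip) = 93.1 / cos(59°) = 180.8 m
net slip = dip-slip / sin(rake) = 180.8 / sin(67.3°) = 195.9 m
rate = 195.9 m / 664 ka = 0.000295 m/yr = 295 m/Myr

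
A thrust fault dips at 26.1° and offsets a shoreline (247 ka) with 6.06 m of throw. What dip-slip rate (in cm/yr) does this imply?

dip-slip = throw / sin(dip) = 6.06 m / sin(26.1°) = 13.77 m
rate = 13.77 m / 247 ka = 0.0000558 m/yr = 0.00558 cm/yr

0.00558 cm/yr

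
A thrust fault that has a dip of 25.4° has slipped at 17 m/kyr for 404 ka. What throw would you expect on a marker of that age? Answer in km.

2.95 km

dip-slip = rate × time = 17 m/kyr × 404 ka = 6868 m
throw = dip-slip × sin(dip) = 6868 × sin(25.4°) = 2950 m = 2.95 km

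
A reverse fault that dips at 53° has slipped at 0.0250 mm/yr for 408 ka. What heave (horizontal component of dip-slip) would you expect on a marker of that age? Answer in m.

dip-slip = rate × time = 0.0250 mm/yr × 408 ka = 10.20 m
heave = dip-slip × cos(dip) = 10.20 × cos(53°) = 6.14 m

6.14 m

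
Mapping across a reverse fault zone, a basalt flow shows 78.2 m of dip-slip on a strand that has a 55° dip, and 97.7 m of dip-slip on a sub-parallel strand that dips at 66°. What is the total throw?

throw_A = 78.2 × sin(55°) = 64.06 m
throw_B = 97.7 × sin(66°) = 89.25 m
total = 64.06 + 89.25 = 153 m

153 m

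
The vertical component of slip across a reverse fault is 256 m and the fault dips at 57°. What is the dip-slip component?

305 m

dip-slip = throw / sin(dip) = 256 / sin(57°) = 305 m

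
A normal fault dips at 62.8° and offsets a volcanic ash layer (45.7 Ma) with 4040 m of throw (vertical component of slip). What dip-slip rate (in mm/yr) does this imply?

dip-slip = throw / sin(dip) = 4040 m / sin(62.8°) = 4542 m
rate = 4542 m / 45.7 Ma = 0.0000994 m/yr = 0.0994 mm/yr

0.0994 mm/yr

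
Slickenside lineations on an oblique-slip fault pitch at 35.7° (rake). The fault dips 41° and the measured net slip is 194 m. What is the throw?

dip-slip = net slip × sin(rake) = 194 m × sin(35.7°) = 113.2 m
throw = dip-slip × sin(dip) = 113.2 × sin(41°) = 74.3 m

74.3 m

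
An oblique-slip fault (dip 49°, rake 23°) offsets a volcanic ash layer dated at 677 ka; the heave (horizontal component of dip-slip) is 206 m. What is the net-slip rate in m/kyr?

dip-slip = heave / cos(dip) = 206 / cos(49°) = 314 m
net slip = dip-slip / sin(rake) = 314 / sin(23°) = 803.6 m
rate = 803.6 m / 677 ka = 0.00119 m/yr = 1.19 m/kyr

1.19 m/kyr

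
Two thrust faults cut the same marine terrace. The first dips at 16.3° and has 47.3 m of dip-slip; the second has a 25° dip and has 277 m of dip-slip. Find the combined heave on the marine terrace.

296 m

heave_A = 47.3 × cos(16.3°) = 45.40 m
heave_B = 277 × cos(25°) = 251 m
total = 45.40 + 251 = 296 m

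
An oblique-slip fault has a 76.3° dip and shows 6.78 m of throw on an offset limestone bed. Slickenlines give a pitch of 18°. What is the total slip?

dip-slip = throw / sin(dip) = 6.78 / sin(76.3°) = 6.979 m
net slip = dip-slip / sin(rake) = 6.979 / sin(18°) = 22.6 m

22.6 m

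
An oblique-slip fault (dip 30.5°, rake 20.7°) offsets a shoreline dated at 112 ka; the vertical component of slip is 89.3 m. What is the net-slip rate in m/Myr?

dip-slip = throw / sin(dip) = 89.3 / sin(30.5°) = 175.9 m
net slip = dip-slip / sin(rake) = 175.9 / sin(20.7°) = 497.8 m
rate = 497.8 m / 112 ka = 0.00444 m/yr = 4440 m/Myr

4440 m/Myr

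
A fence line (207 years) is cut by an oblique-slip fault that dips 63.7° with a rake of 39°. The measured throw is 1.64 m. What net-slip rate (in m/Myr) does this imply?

14000 m/Myr

dip-slip = throw / sin(dip) = 1.64 / sin(63.7°) = 1.829 m
net slip = dip-slip / sin(rake) = 1.829 / sin(39°) = 2.907 m
rate = 2.907 m / 207 years = 0.0140 m/yr = 14000 m/Myr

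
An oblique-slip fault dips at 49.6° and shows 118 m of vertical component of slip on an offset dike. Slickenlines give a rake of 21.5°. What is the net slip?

dip-slip = throw / sin(dip) = 118 / sin(49.6°) = 154.9 m
net slip = dip-slip / sin(rake) = 154.9 / sin(21.5°) = 423 m

423 m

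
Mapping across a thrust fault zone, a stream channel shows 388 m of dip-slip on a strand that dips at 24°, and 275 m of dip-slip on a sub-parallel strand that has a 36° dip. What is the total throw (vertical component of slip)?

319 m

throw_A = 388 × sin(24°) = 157.8 m
throw_B = 275 × sin(36°) = 161.6 m
total = 157.8 + 161.6 = 319 m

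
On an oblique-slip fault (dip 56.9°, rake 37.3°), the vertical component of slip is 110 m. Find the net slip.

217 m

dip-slip = throw / sin(dip) = 110 / sin(56.9°) = 131.3 m
net slip = dip-slip / sin(rake) = 131.3 / sin(37.3°) = 217 m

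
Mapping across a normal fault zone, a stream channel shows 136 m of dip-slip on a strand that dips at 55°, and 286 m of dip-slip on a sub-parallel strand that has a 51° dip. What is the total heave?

heave_A = 136 × cos(55°) = 78.01 m
heave_B = 286 × cos(51°) = 180 m
total = 78.01 + 180 = 258 m

258 m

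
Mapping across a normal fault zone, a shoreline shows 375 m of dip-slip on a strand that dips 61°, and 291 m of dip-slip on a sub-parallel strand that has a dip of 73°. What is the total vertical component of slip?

606 m

throw_A = 375 × sin(61°) = 328 m
throw_B = 291 × sin(73°) = 278.3 m
total = 328 + 278.3 = 606 m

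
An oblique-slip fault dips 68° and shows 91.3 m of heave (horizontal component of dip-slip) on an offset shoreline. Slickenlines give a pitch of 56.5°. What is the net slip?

292 m

dip-slip = heave / cos(dip) = 91.3 / cos(68°) = 243.7 m
net slip = dip-slip / sin(rake) = 243.7 / sin(56.5°) = 292 m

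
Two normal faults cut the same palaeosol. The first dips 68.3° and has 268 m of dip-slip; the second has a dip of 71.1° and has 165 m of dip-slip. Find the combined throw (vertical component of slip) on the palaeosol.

405 m

throw_A = 268 × sin(68.3°) = 249 m
throw_B = 165 × sin(71.1°) = 156.1 m
total = 249 + 156.1 = 405 m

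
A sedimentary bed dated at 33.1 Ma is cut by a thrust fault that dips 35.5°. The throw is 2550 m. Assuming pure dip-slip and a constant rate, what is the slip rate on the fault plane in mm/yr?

dip-slip = throw / sin(dip) = 2550 m / sin(35.5°) = 4391 m
rate = 4391 m / 33.1 Ma = 0.000133 m/yr = 0.133 mm/yr

0.133 mm/yr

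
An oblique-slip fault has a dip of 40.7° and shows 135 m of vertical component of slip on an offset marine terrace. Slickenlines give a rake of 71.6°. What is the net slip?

218 m

dip-slip = throw / sin(dip) = 135 / sin(40.7°) = 207 m
net slip = dip-slip / sin(rake) = 207 / sin(71.6°) = 218 m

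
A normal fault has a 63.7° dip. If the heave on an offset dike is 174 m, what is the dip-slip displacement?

393 m

dip-slip = heave / cos(dip) = 174 / cos(63.7°) = 393 m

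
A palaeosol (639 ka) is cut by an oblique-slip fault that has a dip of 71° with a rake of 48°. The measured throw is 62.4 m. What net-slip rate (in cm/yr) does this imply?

dip-slip = throw / sin(dip) = 62.4 / sin(71°) = 66 m
net slip = dip-slip / sin(rake) = 66 / sin(48°) = 88.81 m
rate = 88.81 m / 639 ka = 0.000139 m/yr = 0.0139 cm/yr

0.0139 cm/yr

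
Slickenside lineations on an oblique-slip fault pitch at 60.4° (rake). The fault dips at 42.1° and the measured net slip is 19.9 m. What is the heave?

12.8 m

dip-slip = net slip × sin(rake) = 19.9 m × sin(60.4°) = 17.30 m
heave = dip-slip × cos(dip) = 17.30 × cos(42.1°) = 12.8 m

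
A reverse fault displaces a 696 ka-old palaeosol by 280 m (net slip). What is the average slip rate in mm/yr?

0.402 mm/yr

rate = 280 m / 696 ka = 0.000402 m/yr = 0.402 mm/yr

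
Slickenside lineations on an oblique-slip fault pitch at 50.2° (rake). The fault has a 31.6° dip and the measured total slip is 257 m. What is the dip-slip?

dip-slip = net slip × sin(rake) = 257 m × sin(50.2°) = 197 m

197 m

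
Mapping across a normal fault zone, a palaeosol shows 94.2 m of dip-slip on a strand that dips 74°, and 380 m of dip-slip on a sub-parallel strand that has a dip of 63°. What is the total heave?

198 m

heave_A = 94.2 × cos(74°) = 25.97 m
heave_B = 380 × cos(63°) = 172.5 m
total = 25.97 + 172.5 = 198 m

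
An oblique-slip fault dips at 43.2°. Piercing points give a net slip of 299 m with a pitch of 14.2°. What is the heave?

dip-slip = net slip × sin(rake) = 299 m × sin(14.2°) = 73.35 m
heave = dip-slip × cos(dip) = 73.35 × cos(43.2°) = 53.5 m

53.5 m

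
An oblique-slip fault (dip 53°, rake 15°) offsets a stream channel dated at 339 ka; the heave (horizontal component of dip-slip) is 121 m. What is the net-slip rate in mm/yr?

dip-slip = heave / cos(dip) = 121 / cos(53°) = 201.1 m
net slip = dip-slip / sin(rake) = 201.1 / sin(15°) = 776.8 m
rate = 776.8 m / 339 ka = 0.00229 m/yr = 2.29 mm/yr

2.29 mm/yr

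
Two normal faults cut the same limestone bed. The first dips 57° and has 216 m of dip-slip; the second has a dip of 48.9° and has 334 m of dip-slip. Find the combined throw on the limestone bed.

433 m

throw_A = 216 × sin(57°) = 181.2 m
throw_B = 334 × sin(48.9°) = 251.7 m
total = 181.2 + 251.7 = 433 m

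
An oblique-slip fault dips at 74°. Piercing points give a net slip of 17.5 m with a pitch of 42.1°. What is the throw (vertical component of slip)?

11.3 m

dip-slip = net slip × sin(rake) = 17.5 m × sin(42.1°) = 11.73 m
throw = dip-slip × sin(dip) = 11.73 × sin(74°) = 11.3 m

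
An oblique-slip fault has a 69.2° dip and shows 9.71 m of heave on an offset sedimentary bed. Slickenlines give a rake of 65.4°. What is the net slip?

30.1 m

dip-slip = heave / cos(dip) = 9.71 / cos(69.2°) = 27.34 m
net slip = dip-slip / sin(rake) = 27.34 / sin(65.4°) = 30.1 m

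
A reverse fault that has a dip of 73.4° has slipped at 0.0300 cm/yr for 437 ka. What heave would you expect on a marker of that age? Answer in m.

37.5 m

dip-slip = rate × time = 0.0300 cm/yr × 437 ka = 131.1 m
heave = dip-slip × cos(dip) = 131.1 × cos(73.4°) = 37.5 m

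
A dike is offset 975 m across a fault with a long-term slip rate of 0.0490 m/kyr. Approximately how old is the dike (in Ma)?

19.9 Ma

age = offset / rate = 975 m / (0.0490 m/kyr) = 1.99e+07 yr = 19.9 Ma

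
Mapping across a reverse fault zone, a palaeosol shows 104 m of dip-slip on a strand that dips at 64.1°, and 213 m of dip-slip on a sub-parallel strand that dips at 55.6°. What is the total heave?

166 m

heave_A = 104 × cos(64.1°) = 45.43 m
heave_B = 213 × cos(55.6°) = 120.3 m
total = 45.43 + 120.3 = 166 m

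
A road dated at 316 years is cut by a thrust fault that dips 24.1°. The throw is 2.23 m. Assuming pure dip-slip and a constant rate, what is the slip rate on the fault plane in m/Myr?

dip-slip = throw / sin(dip) = 2.23 m / sin(24.1°) = 5.461 m
rate = 5.461 m / 316 years = 0.0173 m/yr = 17300 m/Myr

17300 m/Myr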